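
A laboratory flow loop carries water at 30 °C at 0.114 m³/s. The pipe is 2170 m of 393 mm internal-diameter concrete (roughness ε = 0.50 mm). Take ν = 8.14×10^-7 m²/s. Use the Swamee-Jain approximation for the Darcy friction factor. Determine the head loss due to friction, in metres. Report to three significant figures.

h_f ≈ 5.35 m

V = 4Q/(πD²) = 4·0.114/(π·0.393²) = 0.9398 m/s
Re = VD/ν = 0.9398·0.393/8.14×10^-7 = 4.54×10^5 → turbulent
ε/D = 0.50/393 = 0.00127
Swamee-Jain: f = 0.02152
h_f = f(L/D)V²/(2g) = 0.02152·(2170/0.393)·0.9398²/(2·9.81) = 5.349 m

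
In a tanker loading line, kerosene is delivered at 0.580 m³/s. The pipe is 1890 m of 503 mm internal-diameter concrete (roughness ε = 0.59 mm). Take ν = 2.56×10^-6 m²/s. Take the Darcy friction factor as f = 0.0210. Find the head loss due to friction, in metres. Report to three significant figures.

h_f ≈ 34.3 m

V = 4Q/(πD²) = 4·0.580/(π·0.503²) = 2.919 m/s
h_f = f(L/D)V²/(2g) = 0.02100·(1890/0.503)·2.919²/(2·9.81) = 34.26 m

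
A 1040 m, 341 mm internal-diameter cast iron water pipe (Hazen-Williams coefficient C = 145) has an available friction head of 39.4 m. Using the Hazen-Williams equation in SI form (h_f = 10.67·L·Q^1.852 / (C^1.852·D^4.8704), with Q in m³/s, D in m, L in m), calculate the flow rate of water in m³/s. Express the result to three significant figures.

Rearranging: Q = [h_f·C^1.852·D^4.8704 / (10.67·L)]^(1/1.852)
Q = [39.4·145^1.852·0.341^4.8704 / (10.67·1040)]^0.540 = 0.4073 m³/s

Q ≈ 0.407 m³/s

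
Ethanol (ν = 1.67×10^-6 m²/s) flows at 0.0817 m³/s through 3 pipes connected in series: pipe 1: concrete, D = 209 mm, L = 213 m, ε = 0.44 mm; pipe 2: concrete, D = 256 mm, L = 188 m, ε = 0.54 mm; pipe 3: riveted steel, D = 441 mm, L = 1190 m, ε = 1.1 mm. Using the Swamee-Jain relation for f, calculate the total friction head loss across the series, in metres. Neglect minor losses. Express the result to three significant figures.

H ≈ 10.6 m

Pipe 1: V = 2.381 m/s, Re = 2.98×10^5, ε/D = 0.00211, f = 0.02448, h_1 = f(L/D)V²/2g = 7.210 m
Pipe 2: V = 1.587 m/s, Re = 2.43×10^5, ε/D = 0.00211, f = 0.02463, h_2 = f(L/D)V²/2g = 2.323 m
Pipe 3: V = 0.5349 m/s, Re = 1.41×10^5, ε/D = 0.00249, f = 0.02613, h_3 = f(L/D)V²/2g = 1.028 m
Series → Q common, losses add: H = Σh = 10.56 m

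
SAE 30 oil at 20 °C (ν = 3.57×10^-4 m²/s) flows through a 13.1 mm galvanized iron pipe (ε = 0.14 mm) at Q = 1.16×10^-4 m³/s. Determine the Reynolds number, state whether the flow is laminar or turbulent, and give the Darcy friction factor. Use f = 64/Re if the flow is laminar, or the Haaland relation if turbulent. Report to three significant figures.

Re ≈ 31.6; laminar; f = 64/Re ≈ 2.03

V = 4Q/(πD²) = 0.8606 m/s
Re = VD/ν = 0.8606·0.0131/3.57×10^-4 = 31.6
Re < 2300 → laminar → f = 64/Re = 2.027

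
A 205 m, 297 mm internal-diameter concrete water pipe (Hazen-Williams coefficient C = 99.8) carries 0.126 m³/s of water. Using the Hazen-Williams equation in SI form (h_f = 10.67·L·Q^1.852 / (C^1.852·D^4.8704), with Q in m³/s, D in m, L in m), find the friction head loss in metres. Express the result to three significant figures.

h_f ≈ 3.46 m

h_f = 10.67·205·0.126^1.852 / (99.8^1.852·0.297^4.8704) = 3.462 m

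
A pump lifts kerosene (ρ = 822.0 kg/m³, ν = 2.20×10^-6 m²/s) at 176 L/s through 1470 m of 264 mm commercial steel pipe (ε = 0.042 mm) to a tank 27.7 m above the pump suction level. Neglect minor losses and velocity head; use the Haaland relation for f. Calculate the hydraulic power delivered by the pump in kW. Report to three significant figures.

P_hyd ≈ 103 kW

V = 4Q/(πD²) = 3.215 m/s; Re = 3.86×10^5; ε/D = 1.59×10^-4; f = 0.01529
h_f = f(L/D)V²/2g = 44.85 m
Total head H = z + h_f = 27.7 + 44.85 = 72.55 m
P_hyd = ρgQH = 822.0·9.81·0.176·72.55 = 103.0 kW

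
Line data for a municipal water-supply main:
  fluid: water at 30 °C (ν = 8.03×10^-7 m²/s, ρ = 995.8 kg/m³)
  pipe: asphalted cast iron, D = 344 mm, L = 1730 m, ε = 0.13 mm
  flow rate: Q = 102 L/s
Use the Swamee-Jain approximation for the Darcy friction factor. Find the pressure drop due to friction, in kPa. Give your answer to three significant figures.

V = 4Q/(πD²) = 4·0.102/(π·0.344²) = 1.097 m/s
Re = VD/ν = 1.097·0.344/8.03×10^-7 = 4.70×10^5 → turbulent
ε/D = 0.13/344 = 3.78×10^-4
Swamee-Jain: f = 0.01702
h_f = f(L/D)V²/(2g) = 0.01702·(1730/0.344)·1.097²/(2·9.81) = 5.256 m
Δp = ρg·h_f = 995.8·9.81·5.256 = 51.34 kPa

Δp ≈ 51.3 kPa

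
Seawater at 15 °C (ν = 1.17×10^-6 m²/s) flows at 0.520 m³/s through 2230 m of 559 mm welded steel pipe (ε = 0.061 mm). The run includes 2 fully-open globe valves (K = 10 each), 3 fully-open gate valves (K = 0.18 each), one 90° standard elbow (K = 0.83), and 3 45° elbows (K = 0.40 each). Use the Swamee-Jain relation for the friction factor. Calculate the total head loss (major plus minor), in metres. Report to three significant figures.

H_L ≈ 17.6 m

V = 4Q/(πD²) = 2.119 m/s; V²/2g = 0.2288 m
Re = 1.01×10^6, ε/D = 1.09×10^-4 → f = 0.01363 (Swamee-Jain)
Major: h_f = f(L/D)·V²/2g = 0.01363·3989·0.2288 = 12.44 m
Minor: ΣK = 22.6; h_m = ΣK·V²/2g = 5.164 m
Total H_L = 12.44 + 5.164 = 17.60 m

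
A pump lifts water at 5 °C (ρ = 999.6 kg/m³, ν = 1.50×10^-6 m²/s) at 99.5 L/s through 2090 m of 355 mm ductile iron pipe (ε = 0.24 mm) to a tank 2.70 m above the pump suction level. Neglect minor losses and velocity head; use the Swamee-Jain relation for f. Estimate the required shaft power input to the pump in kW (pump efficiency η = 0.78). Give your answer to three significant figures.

V = 4Q/(πD²) = 1.005 m/s; Re = 2.38×10^5; ε/D = 6.76×10^-4; f = 0.01956
h_f = f(L/D)V²/2g = 5.931 m
Total head H = z + h_f = 2.70 + 5.931 = 8.631 m
P_hyd = ρgQH = 999.6·9.81·0.0995·8.631 = 8.421 kW
P_shaft = P_hyd/η = 8.421/0.78 = 10.80 kW

P_shaft ≈ 10.8 kW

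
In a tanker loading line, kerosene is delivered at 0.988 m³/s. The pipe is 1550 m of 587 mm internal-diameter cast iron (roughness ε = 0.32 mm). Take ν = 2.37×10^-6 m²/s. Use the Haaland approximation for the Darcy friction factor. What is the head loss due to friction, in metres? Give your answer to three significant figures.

V = 4Q/(πD²) = 4·0.988/(π·0.587²) = 3.651 m/s
Re = VD/ν = 3.651·0.587/2.37×10^-6 = 9.04×10^5 → turbulent
ε/D = 0.32/587 = 5.45×10^-4
Haaland: f = 0.01752
h_f = f(L/D)V²/(2g) = 0.01752·(1550/0.587)·3.651²/(2·9.81) = 31.42 m

h_f ≈ 31.4 m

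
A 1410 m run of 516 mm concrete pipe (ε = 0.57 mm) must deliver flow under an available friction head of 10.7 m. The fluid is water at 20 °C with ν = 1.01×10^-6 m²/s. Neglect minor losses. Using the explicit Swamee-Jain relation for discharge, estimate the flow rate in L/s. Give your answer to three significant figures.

Swamee-Jain (Type II): Q = -0.965·√(gD⁵h_f/L)·ln[ε/(3.7D) + √(3.17ν²L/(gD³h_f))]
√(gD⁵h_f/L) = √(9.81·0.516⁵·10.7/1410) = 0.05218
ε/(3.7D) = 2.99×10^-4; √(3.17ν²L/(gD³h_f)) = 1.78×10^-5
Q = -0.965·0.05218·ln(3.163×10^-4) = 0.4058 m³/s
Check: V = 1.94 m/s, Re = 9.91×10^5, f = 0.02049, h_f = 10.7 m ≈ 10.7 m ✓

Q ≈ 406 L/s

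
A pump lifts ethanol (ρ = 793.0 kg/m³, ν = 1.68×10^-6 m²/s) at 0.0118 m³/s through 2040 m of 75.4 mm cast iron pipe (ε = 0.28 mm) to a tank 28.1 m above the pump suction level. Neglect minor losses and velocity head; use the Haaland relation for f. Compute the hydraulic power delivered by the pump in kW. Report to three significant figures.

V = 4Q/(πD²) = 2.643 m/s; Re = 1.19×10^5; ε/D = 0.00371; f = 0.02873
h_f = f(L/D)V²/2g = 276.7 m
Total head H = z + h_f = 28.1 + 276.7 = 304.8 m
P_hyd = ρgQH = 793.0·9.81·0.0118·304.8 = 27.98 kW

P_hyd ≈ 28.0 kW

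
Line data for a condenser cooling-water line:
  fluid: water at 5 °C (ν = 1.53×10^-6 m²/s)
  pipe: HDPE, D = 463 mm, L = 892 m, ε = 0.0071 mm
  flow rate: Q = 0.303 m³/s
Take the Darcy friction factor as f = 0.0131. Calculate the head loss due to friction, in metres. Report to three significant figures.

V = 4Q/(πD²) = 4·0.303/(π·0.463²) = 1.800 m/s
h_f = f(L/D)V²/(2g) = 0.01310·(892/0.463)·1.800²/(2·9.81) = 4.166 m

h_f ≈ 4.17 m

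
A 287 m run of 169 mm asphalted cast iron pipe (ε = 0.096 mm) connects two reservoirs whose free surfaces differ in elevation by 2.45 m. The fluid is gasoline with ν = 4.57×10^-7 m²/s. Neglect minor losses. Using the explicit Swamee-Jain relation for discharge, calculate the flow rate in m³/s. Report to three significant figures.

Q ≈ 0.0280 m³/s

Swamee-Jain (Type II): Q = -0.965·√(gD⁵h_f/L)·ln[ε/(3.7D) + √(3.17ν²L/(gD³h_f))]
√(gD⁵h_f/L) = √(9.81·0.169⁵·2.45/287) = 0.003398
ε/(3.7D) = 1.54×10^-4; √(3.17ν²L/(gD³h_f)) = 4.05×10^-5
Q = -0.965·0.003398·ln(1.940×10^-4) = 0.02803 m³/s
Check: V = 1.25 m/s, Re = 4.62×10^5, f = 0.01826, h_f = 2.47 m ≈ 2.45 m ✓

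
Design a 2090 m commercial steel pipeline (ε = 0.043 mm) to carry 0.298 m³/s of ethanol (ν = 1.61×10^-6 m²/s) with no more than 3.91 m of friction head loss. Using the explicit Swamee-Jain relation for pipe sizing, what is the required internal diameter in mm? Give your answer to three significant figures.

Swamee-Jain (Type III): D = 0.66·[ε^1.25·(LQ²/(gh_f))^4.75 + ν·Q^9.4·(L/(gh_f))^5.2]^0.04
LQ²/(gh_f) = 4.839; L/(gh_f) = 54.49
Term 1 = ε^1.25·(…)^4.75 = 0.00623; Term 2 = ν·Q^9.4·(…)^5.2 = 0.0196
D = 0.66·(0.00623 + 0.0196)^0.04 = 0.5702 m = 570 mm
Check: V = 1.17 m/s, Re = 4.13×10^5, f = 0.01452, h_f = 3.69 m ≈ 3.91 m ✓

D ≈ 570 mm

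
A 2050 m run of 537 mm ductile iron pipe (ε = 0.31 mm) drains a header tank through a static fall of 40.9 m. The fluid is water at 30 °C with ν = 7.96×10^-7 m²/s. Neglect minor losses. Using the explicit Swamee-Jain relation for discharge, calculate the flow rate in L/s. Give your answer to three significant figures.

Q ≈ 786 L/s

Swamee-Jain (Type II): Q = -0.965·√(gD⁵h_f/L)·ln[ε/(3.7D) + √(3.17ν²L/(gD³h_f))]
√(gD⁵h_f/L) = √(9.81·0.537⁵·40.9/2050) = 0.09349
ε/(3.7D) = 1.56×10^-4; √(3.17ν²L/(gD³h_f)) = 8.14×10^-6
Q = -0.965·0.09349·ln(1.642×10^-4) = 0.7862 m³/s
Check: V = 3.47 m/s, Re = 2.34×10^6, f = 0.01751, h_f = 41.1 m ≈ 40.9 m ✓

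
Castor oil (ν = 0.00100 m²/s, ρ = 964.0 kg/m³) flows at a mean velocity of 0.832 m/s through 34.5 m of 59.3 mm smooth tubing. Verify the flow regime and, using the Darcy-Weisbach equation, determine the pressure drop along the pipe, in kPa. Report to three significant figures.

Δp ≈ 252 kPa

Re = VD/ν = 0.832·0.05930/0.00100 = 49.3 → laminar (Re < 2300)
f = 64/Re = 1.297
h_f = f(L/D)V²/(2g) = 1.297·(34.5/0.05930)·0.832²/(2·9.81) = 26.63 m
Δp = ρg·h_f = 964.0·9.81·26.63 = 251.8 kPa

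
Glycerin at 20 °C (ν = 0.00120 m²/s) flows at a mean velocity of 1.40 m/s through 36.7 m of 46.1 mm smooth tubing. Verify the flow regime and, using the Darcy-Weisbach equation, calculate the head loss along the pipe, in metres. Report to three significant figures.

h_f ≈ 94.6 m

Re = VD/ν = 1.40·0.04610/0.00120 = 53.8 → laminar (Re < 2300)
f = 64/Re = 1.190
h_f = f(L/D)V²/(2g) = 1.190·(36.7/0.04610)·1.40²/(2·9.81) = 94.64 m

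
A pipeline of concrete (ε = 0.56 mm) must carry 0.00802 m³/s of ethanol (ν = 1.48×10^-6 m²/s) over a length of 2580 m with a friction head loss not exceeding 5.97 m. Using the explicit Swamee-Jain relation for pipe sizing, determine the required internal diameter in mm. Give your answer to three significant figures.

Swamee-Jain (Type III): D = 0.66·[ε^1.25·(LQ²/(gh_f))^4.75 + ν·Q^9.4·(L/(gh_f))^5.2]^0.04
LQ²/(gh_f) = 0.002834; L/(gh_f) = 44.05
Term 1 = ε^1.25·(…)^4.75 = 6.82×10^-17; Term 2 = ν·Q^9.4·(…)^5.2 = 1.04×10^-17
D = 0.66·(6.82×10^-17 + 1.04×10^-17)^0.04 = 0.1497 m = 150 mm
Check: V = 0.455 m/s, Re = 4.61×10^4, f = 0.03053, h_f = 5.56 m ≈ 5.97 m ✓

D ≈ 150 mm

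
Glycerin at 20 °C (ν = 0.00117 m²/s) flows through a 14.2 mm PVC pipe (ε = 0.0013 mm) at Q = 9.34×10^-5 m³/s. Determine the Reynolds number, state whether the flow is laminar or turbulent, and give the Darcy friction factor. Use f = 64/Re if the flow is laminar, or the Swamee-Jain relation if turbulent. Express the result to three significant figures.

V = 4Q/(πD²) = 0.5898 m/s
Re = VD/ν = 0.5898·0.0142/0.00117 = 7.16
Re < 2300 → laminar → f = 64/Re = 8.941

Re ≈ 7.16; laminar; f = 64/Re ≈ 8.94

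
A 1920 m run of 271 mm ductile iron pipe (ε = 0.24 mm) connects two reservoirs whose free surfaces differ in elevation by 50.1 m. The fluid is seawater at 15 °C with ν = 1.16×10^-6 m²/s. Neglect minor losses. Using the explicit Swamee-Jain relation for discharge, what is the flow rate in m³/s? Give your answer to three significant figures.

Swamee-Jain (Type II): Q = -0.965·√(gD⁵h_f/L)·ln[ε/(3.7D) + √(3.17ν²L/(gD³h_f))]
√(gD⁵h_f/L) = √(9.81·0.271⁵·50.1/1920) = 0.01934
ε/(3.7D) = 2.39×10^-4; √(3.17ν²L/(gD³h_f)) = 2.89×10^-5
Q = -0.965·0.01934·ln(2.683×10^-4) = 0.1535 m³/s
Check: V = 2.66 m/s, Re = 6.22×10^5, f = 0.01971, h_f = 50.4 m ≈ 50.1 m ✓

Q ≈ 0.153 m³/s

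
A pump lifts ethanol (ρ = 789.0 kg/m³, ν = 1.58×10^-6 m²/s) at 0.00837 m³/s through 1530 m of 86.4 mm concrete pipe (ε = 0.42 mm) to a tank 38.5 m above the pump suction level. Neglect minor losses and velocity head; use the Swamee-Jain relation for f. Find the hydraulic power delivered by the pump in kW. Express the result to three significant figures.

V = 4Q/(πD²) = 1.428 m/s; Re = 7.81×10^4; ε/D = 0.00486; f = 0.03161
h_f = f(L/D)V²/2g = 58.14 m
Total head H = z + h_f = 38.5 + 58.14 = 96.64 m
P_hyd = ρgQH = 789.0·9.81·0.00837·96.64 = 6.261 kW

P_hyd ≈ 6.26 kW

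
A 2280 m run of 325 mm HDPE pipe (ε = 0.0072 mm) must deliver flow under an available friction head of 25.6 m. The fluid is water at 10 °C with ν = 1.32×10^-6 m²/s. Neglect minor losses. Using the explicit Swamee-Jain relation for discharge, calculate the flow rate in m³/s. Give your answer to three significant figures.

Swamee-Jain (Type II): Q = -0.965·√(gD⁵h_f/L)·ln[ε/(3.7D) + √(3.17ν²L/(gD³h_f))]
√(gD⁵h_f/L) = √(9.81·0.325⁵·25.6/2280) = 0.01998
ε/(3.7D) = 5.99×10^-6; √(3.17ν²L/(gD³h_f)) = 3.82×10^-5
Q = -0.965·0.01998·ln(4.421×10^-5) = 0.1934 m³/s
Check: V = 2.33 m/s, Re = 5.74×10^5, f = 0.01315, h_f = 25.5 m ≈ 25.6 m ✓

Q ≈ 0.193 m³/s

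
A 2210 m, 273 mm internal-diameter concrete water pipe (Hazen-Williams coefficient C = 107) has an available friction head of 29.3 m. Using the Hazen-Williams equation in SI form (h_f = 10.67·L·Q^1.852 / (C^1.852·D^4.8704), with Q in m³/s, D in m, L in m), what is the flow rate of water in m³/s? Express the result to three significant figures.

Rearranging: Q = [h_f·C^1.852·D^4.8704 / (10.67·L)]^(1/1.852)
Q = [29.3·107^1.852·0.273^4.8704 / (10.67·2210)]^0.540 = 0.09498 m³/s

Q ≈ 0.0950 m³/s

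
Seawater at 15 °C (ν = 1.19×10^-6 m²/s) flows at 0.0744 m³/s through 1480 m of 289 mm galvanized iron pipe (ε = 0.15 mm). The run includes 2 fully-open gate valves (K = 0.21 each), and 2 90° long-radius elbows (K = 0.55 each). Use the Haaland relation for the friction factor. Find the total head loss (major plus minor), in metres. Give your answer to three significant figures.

H_L ≈ 6.24 m

V = 4Q/(πD²) = 1.134 m/s; V²/2g = 0.06557 m
Re = 2.75×10^5, ε/D = 5.19×10^-4 → f = 0.01829 (Haaland)
Major: h_f = f(L/D)·V²/2g = 0.01829·5121·0.06557 = 6.140 m
Minor: ΣK = 1.52; h_m = ΣK·V²/2g = 0.09966 m
Total H_L = 6.140 + 0.09966 = 6.239 m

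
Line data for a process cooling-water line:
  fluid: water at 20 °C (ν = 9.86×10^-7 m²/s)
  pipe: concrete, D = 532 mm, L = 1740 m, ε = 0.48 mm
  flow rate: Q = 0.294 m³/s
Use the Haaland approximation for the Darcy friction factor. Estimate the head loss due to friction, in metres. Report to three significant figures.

V = 4Q/(πD²) = 4·0.294/(π·0.532²) = 1.323 m/s
Re = VD/ν = 1.323·0.532/9.86×10^-7 = 7.14×10^5 → turbulent
ε/D = 0.48/532 = 9.02×10^-4
Haaland: f = 0.01959
h_f = f(L/D)V²/(2g) = 0.01959·(1740/0.532)·1.323²/(2·9.81) = 5.713 m

h_f ≈ 5.71 m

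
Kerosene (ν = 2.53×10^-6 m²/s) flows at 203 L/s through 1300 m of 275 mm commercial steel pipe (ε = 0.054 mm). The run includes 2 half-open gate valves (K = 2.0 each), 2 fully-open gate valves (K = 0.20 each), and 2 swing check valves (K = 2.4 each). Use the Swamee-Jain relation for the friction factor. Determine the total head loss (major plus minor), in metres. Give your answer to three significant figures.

H_L ≈ 50.3 m

V = 4Q/(πD²) = 3.418 m/s; V²/2g = 0.5954 m
Re = 3.71×10^5, ε/D = 1.96×10^-4 → f = 0.01591 (Swamee-Jain)
Major: h_f = f(L/D)·V²/2g = 0.01591·4727·0.5954 = 44.79 m
Minor: ΣK = 9.20; h_m = ΣK·V²/2g = 5.477 m
Total H_L = 44.79 + 5.477 = 50.27 m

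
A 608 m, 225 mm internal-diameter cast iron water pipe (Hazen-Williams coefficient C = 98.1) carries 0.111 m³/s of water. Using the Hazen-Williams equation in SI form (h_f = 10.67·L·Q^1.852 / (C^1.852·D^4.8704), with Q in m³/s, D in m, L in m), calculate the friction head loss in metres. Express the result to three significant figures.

h_f = 10.67·608·0.111^1.852 / (98.1^1.852·0.225^4.8704) = 32.40 m

h_f ≈ 32.4 m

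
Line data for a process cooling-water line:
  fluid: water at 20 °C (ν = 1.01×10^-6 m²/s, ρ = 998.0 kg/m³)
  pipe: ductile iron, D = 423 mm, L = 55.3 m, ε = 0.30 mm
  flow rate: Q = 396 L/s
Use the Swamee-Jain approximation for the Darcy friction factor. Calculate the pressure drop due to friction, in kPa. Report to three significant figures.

Δp ≈ 9.59 kPa

V = 4Q/(πD²) = 4·0.396/(π·0.423²) = 2.818 m/s
Re = VD/ν = 2.818·0.423/1.01×10^-6 = 1.18×10^6 → turbulent
ε/D = 0.30/423 = 7.09×10^-4
Swamee-Jain: f = 0.01851
h_f = f(L/D)V²/(2g) = 0.01851·(55.3/0.423)·2.818²/(2·9.81) = 0.9794 m
Δp = ρg·h_f = 998.0·9.81·0.9794 = 9.589 kPa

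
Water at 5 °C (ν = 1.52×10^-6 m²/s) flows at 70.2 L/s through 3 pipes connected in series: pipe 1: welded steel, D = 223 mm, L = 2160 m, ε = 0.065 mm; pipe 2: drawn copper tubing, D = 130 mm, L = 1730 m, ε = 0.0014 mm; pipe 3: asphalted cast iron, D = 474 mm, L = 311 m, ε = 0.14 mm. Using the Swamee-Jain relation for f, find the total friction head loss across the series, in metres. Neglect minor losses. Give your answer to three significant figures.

H ≈ 284 m

Pipe 1: V = 1.797 m/s, Re = 2.64×10^5, ε/D = 2.91×10^-4, f = 0.01722, h_1 = f(L/D)V²/2g = 27.46 m
Pipe 2: V = 5.289 m/s, Re = 4.52×10^5, ε/D = 1.08×10^-5, f = 0.01349, h_2 = f(L/D)V²/2g = 256.0 m
Pipe 3: V = 0.3978 m/s, Re = 1.24×10^5, ε/D = 2.95×10^-4, f = 0.01887, h_3 = f(L/D)V²/2g = 0.09989 m
Series → Q common, losses add: H = Σh = 283.5 m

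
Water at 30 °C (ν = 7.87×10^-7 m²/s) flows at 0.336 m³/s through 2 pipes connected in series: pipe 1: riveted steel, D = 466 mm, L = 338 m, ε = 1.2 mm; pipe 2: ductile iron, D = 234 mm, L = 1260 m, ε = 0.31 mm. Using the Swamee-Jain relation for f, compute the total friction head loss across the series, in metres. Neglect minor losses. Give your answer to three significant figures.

Pipe 1: V = 1.970 m/s, Re = 1.17×10^6, ε/D = 0.00258, f = 0.02527, h_1 = f(L/D)V²/2g = 3.626 m
Pipe 2: V = 7.813 m/s, Re = 2.32×10^6, ε/D = 0.00132, f = 0.02121, h_2 = f(L/D)V²/2g = 355.3 m
Series → Q common, losses add: H = Σh = 358.9 m

H ≈ 359 m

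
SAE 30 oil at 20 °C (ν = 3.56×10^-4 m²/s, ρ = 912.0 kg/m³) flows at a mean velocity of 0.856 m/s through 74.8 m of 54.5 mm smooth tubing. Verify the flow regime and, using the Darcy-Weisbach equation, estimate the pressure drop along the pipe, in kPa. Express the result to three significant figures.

Δp ≈ 224 kPa

Re = VD/ν = 0.856·0.05450/3.56×10^-4 = 131 → laminar (Re < 2300)
f = 64/Re = 0.4884
h_f = f(L/D)V²/(2g) = 0.4884·(74.8/0.05450)·0.856²/(2·9.81) = 25.03 m
Δp = ρg·h_f = 912.0·9.81·25.03 = 224.0 kPa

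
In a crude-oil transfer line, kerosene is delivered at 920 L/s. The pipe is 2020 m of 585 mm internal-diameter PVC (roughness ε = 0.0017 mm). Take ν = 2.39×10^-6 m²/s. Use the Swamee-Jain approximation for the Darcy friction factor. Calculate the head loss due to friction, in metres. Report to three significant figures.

V = 4Q/(πD²) = 4·0.920/(π·0.585²) = 3.423 m/s
Re = VD/ν = 3.423·0.585/2.39×10^-6 = 8.38×10^5 → turbulent
ε/D = 0.0017/585 = 2.91×10^-6
Swamee-Jain: f = 0.01203
h_f = f(L/D)V²/(2g) = 0.01203·(2020/0.585)·3.423²/(2·9.81) = 24.80 m

h_f ≈ 24.8 m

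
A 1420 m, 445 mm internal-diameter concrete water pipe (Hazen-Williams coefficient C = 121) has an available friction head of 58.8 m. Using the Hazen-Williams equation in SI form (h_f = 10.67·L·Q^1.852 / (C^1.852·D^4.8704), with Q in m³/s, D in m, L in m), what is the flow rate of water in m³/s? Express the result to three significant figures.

Rearranging: Q = [h_f·C^1.852·D^4.8704 / (10.67·L)]^(1/1.852)
Q = [58.8·121^1.852·0.445^4.8704 / (10.67·1420)]^0.540 = 0.7181 m³/s

Q ≈ 0.718 m³/s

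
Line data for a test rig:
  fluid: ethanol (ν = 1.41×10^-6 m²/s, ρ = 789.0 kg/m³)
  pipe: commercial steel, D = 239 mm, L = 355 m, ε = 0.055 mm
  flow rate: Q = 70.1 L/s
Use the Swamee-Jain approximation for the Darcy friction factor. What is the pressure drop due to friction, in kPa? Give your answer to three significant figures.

V = 4Q/(πD²) = 4·0.0701/(π·0.239²) = 1.563 m/s
Re = VD/ν = 1.563·0.239/1.41×10^-6 = 2.65×10^5 → turbulent
ε/D = 0.055/239 = 2.30×10^-4
Swamee-Jain: f = 0.01677
h_f = f(L/D)V²/(2g) = 0.01677·(355/0.239)·1.563²/(2·9.81) = 3.100 m
Δp = ρg·h_f = 789.0·9.81·3.100 = 23.99 kPa

Δp ≈ 24.0 kPa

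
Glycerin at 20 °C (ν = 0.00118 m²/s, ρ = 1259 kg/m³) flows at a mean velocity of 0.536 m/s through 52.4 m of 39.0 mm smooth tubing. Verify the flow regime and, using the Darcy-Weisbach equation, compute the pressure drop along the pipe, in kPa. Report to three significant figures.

Δp ≈ 878 kPa

Re = VD/ν = 0.536·0.03900/0.00118 = 17.7 → laminar (Re < 2300)
f = 64/Re = 3.613
h_f = f(L/D)V²/(2g) = 3.613·(52.4/0.03900)·0.536²/(2·9.81) = 71.08 m
Δp = ρg·h_f = 1259·9.81·71.08 = 877.9 kPa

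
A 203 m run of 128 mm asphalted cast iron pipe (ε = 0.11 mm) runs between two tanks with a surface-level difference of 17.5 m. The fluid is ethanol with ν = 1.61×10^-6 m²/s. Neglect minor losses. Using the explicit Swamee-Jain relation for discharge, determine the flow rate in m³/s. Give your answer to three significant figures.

Q ≈ 0.0422 m³/s

Swamee-Jain (Type II): Q = -0.965·√(gD⁵h_f/L)·ln[ε/(3.7D) + √(3.17ν²L/(gD³h_f))]
√(gD⁵h_f/L) = √(9.81·0.128⁵·17.5/203) = 0.005391
ε/(3.7D) = 2.32×10^-4; √(3.17ν²L/(gD³h_f)) = 6.81×10^-5
Q = -0.965·0.005391·ln(3.003×10^-4) = 0.04219 m³/s
Check: V = 3.28 m/s, Re = 2.61×10^5, f = 0.02029, h_f = 17.6 m ≈ 17.5 m ✓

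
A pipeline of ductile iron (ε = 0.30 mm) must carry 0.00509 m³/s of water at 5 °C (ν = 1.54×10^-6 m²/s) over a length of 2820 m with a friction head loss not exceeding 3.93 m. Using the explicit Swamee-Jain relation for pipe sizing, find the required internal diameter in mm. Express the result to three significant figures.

Swamee-Jain (Type III): D = 0.66·[ε^1.25·(LQ²/(gh_f))^4.75 + ν·Q^9.4·(L/(gh_f))^5.2]^0.04
LQ²/(gh_f) = 0.001895; L/(gh_f) = 73.15
Term 1 = ε^1.25·(…)^4.75 = 4.62×10^-18; Term 2 = ν·Q^9.4·(…)^5.2 = 2.11×10^-18
D = 0.66·(4.62×10^-18 + 2.11×10^-18)^0.04 = 0.1357 m = 136 mm
Check: V = 0.352 m/s, Re = 3.10×10^4, f = 0.02870, h_f = 3.76 m ≈ 3.93 m ✓

D ≈ 136 mm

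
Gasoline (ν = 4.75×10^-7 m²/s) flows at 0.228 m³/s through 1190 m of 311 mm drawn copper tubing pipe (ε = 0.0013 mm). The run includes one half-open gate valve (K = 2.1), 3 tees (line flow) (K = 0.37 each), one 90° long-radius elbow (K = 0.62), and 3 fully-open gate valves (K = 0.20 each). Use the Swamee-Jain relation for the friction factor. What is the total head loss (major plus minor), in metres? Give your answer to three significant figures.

V = 4Q/(πD²) = 3.001 m/s; V²/2g = 0.4591 m
Re = 1.97×10^6, ε/D = 4.18×10^-6 → f = 0.01055 (Swamee-Jain)
Major: h_f = f(L/D)·V²/2g = 0.01055·3826·0.4591 = 18.54 m
Minor: ΣK = 4.43; h_m = ΣK·V²/2g = 2.034 m
Total H_L = 18.54 + 2.034 = 20.57 m

H_L ≈ 20.6 m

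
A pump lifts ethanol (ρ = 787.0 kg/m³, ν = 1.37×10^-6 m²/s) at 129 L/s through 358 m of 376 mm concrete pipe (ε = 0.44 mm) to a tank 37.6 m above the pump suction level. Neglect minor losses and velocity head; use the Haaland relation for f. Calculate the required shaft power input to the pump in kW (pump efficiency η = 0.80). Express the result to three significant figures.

V = 4Q/(πD²) = 1.162 m/s; Re = 3.19×10^5; ε/D = 0.00117; f = 0.02117
h_f = f(L/D)V²/2g = 1.387 m
Total head H = z + h_f = 37.6 + 1.387 = 38.99 m
P_hyd = ρgQH = 787.0·9.81·0.129·38.99 = 38.83 kW
P_shaft = P_hyd/η = 38.83/0.80 = 48.54 kW

P_shaft ≈ 48.5 kW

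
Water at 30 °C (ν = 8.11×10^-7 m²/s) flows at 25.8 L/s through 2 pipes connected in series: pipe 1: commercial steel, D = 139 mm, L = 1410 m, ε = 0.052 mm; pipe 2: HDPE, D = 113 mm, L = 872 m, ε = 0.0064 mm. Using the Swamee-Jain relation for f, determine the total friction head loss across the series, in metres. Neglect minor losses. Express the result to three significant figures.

Pipe 1: V = 1.700 m/s, Re = 2.91×10^5, ε/D = 3.74×10^-4, f = 0.01760, h_1 = f(L/D)V²/2g = 26.31 m
Pipe 2: V = 2.573 m/s, Re = 3.58×10^5, ε/D = 5.66×10^-5, f = 0.01460, h_2 = f(L/D)V²/2g = 38.01 m
Series → Q common, losses add: H = Σh = 64.32 m

H ≈ 64.3 m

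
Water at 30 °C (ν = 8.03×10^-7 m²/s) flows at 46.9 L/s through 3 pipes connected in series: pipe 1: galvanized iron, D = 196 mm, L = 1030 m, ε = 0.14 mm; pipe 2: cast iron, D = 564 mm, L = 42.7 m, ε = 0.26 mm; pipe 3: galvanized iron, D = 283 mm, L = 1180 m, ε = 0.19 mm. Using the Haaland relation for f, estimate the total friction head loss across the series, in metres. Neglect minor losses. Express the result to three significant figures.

Pipe 1: V = 1.554 m/s, Re = 3.79×10^5, ε/D = 7.14×10^-4, f = 0.01901, h_1 = f(L/D)V²/2g = 12.30 m
Pipe 2: V = 0.1877 m/s, Re = 1.32×10^5, ε/D = 4.61×10^-4, f = 0.01923, h_2 = f(L/D)V²/2g = 0.002616 m
Pipe 3: V = 0.7456 m/s, Re = 2.63×10^5, ε/D = 6.71×10^-4, f = 0.01915, h_3 = f(L/D)V²/2g = 2.262 m
Series → Q common, losses add: H = Σh = 14.57 m

H ≈ 14.6 m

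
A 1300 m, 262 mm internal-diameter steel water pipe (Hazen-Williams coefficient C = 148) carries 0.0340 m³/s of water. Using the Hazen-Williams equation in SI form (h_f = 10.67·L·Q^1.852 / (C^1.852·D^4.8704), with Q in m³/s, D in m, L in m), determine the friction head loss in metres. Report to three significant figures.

h_f ≈ 1.72 m

h_f = 10.67·1300·0.0340^1.852 / (148^1.852·0.262^4.8704) = 1.723 m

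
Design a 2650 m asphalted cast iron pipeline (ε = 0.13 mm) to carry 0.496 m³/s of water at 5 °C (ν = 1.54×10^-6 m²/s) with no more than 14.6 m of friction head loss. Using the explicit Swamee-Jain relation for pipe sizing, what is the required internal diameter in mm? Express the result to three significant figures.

D ≈ 571 mm

Swamee-Jain (Type III): D = 0.66·[ε^1.25·(LQ²/(gh_f))^4.75 + ν·Q^9.4·(L/(gh_f))^5.2]^0.04
LQ²/(gh_f) = 4.552; L/(gh_f) = 18.50
Term 1 = ε^1.25·(…)^4.75 = 0.0186; Term 2 = ν·Q^9.4·(…)^5.2 = 0.00822
D = 0.66·(0.0186 + 0.00822)^0.04 = 0.5710 m = 571 mm
Check: V = 1.94 m/s, Re = 7.18×10^5, f = 0.01536, h_f = 13.6 m ≈ 14.6 m ✓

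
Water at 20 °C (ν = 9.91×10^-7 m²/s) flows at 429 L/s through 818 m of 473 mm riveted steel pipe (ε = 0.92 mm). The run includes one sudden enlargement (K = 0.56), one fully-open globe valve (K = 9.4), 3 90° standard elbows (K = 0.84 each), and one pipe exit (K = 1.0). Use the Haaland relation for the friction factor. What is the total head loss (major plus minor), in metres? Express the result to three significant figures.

H_L ≈ 16.4 m

V = 4Q/(πD²) = 2.441 m/s; V²/2g = 0.3038 m
Re = 1.17×10^6, ε/D = 0.00195 → f = 0.02344 (Haaland)
Major: h_f = f(L/D)·V²/2g = 0.02344·1729·0.3038 = 12.31 m
Minor: ΣK = 13.5; h_m = ΣK·V²/2g = 4.095 m
Total H_L = 12.31 + 4.095 = 16.41 m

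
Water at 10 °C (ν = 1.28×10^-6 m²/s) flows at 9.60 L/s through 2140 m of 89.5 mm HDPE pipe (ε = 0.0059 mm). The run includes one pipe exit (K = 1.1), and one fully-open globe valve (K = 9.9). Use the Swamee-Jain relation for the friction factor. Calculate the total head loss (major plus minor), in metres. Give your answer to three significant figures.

H_L ≈ 52.5 m

V = 4Q/(πD²) = 1.526 m/s; V²/2g = 0.1187 m
Re = 1.07×10^5, ε/D = 6.59×10^-5 → f = 0.01803 (Swamee-Jain)
Major: h_f = f(L/D)·V²/2g = 0.01803·23911·0.1187 = 51.17 m
Minor: ΣK = 11.0; h_m = ΣK·V²/2g = 1.305 m
Total H_L = 51.17 + 1.305 = 52.48 m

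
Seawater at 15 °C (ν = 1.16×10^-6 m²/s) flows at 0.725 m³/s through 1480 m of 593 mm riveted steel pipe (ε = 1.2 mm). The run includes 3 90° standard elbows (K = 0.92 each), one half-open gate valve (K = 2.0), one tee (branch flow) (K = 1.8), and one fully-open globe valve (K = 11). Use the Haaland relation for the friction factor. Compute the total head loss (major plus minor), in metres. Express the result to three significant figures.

H_L ≈ 26.9 m

V = 4Q/(πD²) = 2.625 m/s; V²/2g = 0.3512 m
Re = 1.34×10^6, ε/D = 0.00202 → f = 0.02366 (Haaland)
Major: h_f = f(L/D)·V²/2g = 0.02366·2496·0.3512 = 20.74 m
Minor: ΣK = 17.6; h_m = ΣK·V²/2g = 6.167 m
Total H_L = 20.74 + 6.167 = 26.91 m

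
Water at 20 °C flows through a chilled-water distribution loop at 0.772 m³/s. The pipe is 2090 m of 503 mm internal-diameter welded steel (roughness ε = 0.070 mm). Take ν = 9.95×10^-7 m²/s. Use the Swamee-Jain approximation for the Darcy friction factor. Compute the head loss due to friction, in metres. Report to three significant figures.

V = 4Q/(πD²) = 4·0.772/(π·0.503²) = 3.885 m/s
Re = VD/ν = 3.885·0.503/9.95×10^-7 = 1.96×10^6 → turbulent
ε/D = 0.070/503 = 1.39×10^-4
Swamee-Jain: f = 0.01352
h_f = f(L/D)V²/(2g) = 0.01352·(2090/0.503)·3.885²/(2·9.81) = 43.21 m

h_f ≈ 43.2 m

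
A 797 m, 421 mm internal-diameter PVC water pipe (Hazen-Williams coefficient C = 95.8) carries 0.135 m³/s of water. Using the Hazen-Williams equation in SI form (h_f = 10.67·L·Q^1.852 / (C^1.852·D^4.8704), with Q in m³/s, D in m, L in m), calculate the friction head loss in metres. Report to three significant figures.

h_f ≈ 3.02 m

h_f = 10.67·797·0.135^1.852 / (95.8^1.852·0.421^4.8704) = 3.016 m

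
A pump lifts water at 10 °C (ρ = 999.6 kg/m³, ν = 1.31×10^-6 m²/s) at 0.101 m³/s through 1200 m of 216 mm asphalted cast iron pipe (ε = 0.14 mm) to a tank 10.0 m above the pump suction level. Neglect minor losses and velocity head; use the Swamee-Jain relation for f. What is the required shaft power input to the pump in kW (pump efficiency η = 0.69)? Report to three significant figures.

V = 4Q/(πD²) = 2.756 m/s; Re = 4.54×10^5; ε/D = 6.48×10^-4; f = 0.01872
h_f = f(L/D)V²/2g = 40.27 m
Total head H = z + h_f = 10.0 + 40.27 = 50.27 m
P_hyd = ρgQH = 999.6·9.81·0.101·50.27 = 49.79 kW
P_shaft = P_hyd/η = 49.79/0.69 = 72.16 kW

P_shaft ≈ 72.2 kW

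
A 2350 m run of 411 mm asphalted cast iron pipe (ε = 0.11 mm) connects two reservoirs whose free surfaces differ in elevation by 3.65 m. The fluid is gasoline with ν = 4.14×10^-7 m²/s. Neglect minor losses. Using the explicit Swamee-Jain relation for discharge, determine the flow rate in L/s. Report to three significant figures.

Q ≈ 119 L/s

Swamee-Jain (Type II): Q = -0.965·√(gD⁵h_f/L)·ln[ε/(3.7D) + √(3.17ν²L/(gD³h_f))]
√(gD⁵h_f/L) = √(9.81·0.411⁵·3.65/2350) = 0.01337
ε/(3.7D) = 7.23×10^-5; √(3.17ν²L/(gD³h_f)) = 2.27×10^-5
Q = -0.965·0.01337·ln(9.500×10^-5) = 0.1195 m³/s
Check: V = 0.901 m/s, Re = 8.94×10^5, f = 0.01554, h_f = 3.67 m ≈ 3.65 m ✓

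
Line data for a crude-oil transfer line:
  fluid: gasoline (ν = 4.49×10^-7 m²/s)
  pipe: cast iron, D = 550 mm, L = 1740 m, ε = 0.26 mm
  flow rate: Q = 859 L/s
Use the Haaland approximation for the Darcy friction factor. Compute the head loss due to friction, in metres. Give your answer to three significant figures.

h_f ≈ 35.1 m

V = 4Q/(πD²) = 4·0.859/(π·0.550²) = 3.616 m/s
Re = VD/ν = 3.616·0.550/4.49×10^-7 = 4.43×10^6 → turbulent
ε/D = 0.26/550 = 4.73×10^-4
Haaland: f = 0.01663
h_f = f(L/D)V²/(2g) = 0.01663·(1740/0.550)·3.616²/(2·9.81) = 35.06 m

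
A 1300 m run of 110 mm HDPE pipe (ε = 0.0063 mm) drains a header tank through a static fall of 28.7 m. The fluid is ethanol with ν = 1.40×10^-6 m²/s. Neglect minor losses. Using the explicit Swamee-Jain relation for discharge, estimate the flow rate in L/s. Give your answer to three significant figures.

Q ≈ 15.7 L/s

Swamee-Jain (Type II): Q = -0.965·√(gD⁵h_f/L)·ln[ε/(3.7D) + √(3.17ν²L/(gD³h_f))]
√(gD⁵h_f/L) = √(9.81·0.110⁵·28.7/1300) = 0.001868
ε/(3.7D) = 1.55×10^-5; √(3.17ν²L/(gD³h_f)) = 1.47×10^-4
Q = -0.965·0.001868·ln(1.623×10^-4) = 0.01573 m³/s
Check: V = 1.65 m/s, Re = 1.30×10^5, f = 0.01732, h_f = 28.6 m ≈ 28.7 m ✓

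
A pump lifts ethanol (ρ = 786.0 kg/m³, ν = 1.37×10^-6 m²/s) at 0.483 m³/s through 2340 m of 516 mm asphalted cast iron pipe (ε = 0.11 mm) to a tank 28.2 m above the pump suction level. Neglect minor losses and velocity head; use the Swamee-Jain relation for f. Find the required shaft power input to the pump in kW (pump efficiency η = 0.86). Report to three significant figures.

P_shaft ≈ 202 kW

V = 4Q/(πD²) = 2.310 m/s; Re = 8.70×10^5; ε/D = 2.13×10^-4; f = 0.01503
h_f = f(L/D)V²/2g = 18.53 m
Total head H = z + h_f = 28.2 + 18.53 = 46.73 m
P_hyd = ρgQH = 786.0·9.81·0.483·46.73 = 174.1 kW
P_shaft = P_hyd/η = 174.1/0.86 = 202.4 kW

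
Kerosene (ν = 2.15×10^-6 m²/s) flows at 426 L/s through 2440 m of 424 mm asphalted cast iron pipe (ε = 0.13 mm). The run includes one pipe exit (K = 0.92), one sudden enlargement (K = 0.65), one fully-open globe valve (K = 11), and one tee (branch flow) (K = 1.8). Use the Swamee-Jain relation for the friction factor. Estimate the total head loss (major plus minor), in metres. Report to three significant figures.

H_L ≈ 50.0 m

V = 4Q/(πD²) = 3.017 m/s; V²/2g = 0.4640 m
Re = 5.95×10^5, ε/D = 3.07×10^-4 → f = 0.01624 (Swamee-Jain)
Major: h_f = f(L/D)·V²/2g = 0.01624·5755·0.4640 = 43.37 m
Minor: ΣK = 14.4; h_m = ΣK·V²/2g = 6.667 m
Total H_L = 43.37 + 6.667 = 50.03 m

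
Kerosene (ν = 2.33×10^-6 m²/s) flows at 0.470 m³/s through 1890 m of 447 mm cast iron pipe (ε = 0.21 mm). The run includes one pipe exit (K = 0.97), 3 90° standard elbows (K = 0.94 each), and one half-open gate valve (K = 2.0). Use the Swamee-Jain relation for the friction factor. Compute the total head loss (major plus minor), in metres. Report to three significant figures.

V = 4Q/(πD²) = 2.995 m/s; V²/2g = 0.4572 m
Re = 5.75×10^5, ε/D = 4.70×10^-4 → f = 0.01746 (Swamee-Jain)
Major: h_f = f(L/D)·V²/2g = 0.01746·4228·0.4572 = 33.76 m
Minor: ΣK = 5.79; h_m = ΣK·V²/2g = 2.647 m
Total H_L = 33.76 + 2.647 = 36.41 m

H_L ≈ 36.4 m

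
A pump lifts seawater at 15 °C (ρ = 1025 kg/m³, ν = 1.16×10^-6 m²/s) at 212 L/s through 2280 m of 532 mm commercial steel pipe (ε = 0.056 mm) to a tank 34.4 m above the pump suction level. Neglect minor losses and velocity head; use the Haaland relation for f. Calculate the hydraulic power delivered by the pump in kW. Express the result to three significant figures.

P_hyd ≈ 79.5 kW

V = 4Q/(πD²) = 0.9537 m/s; Re = 4.37×10^5; ε/D = 1.05×10^-4; f = 0.01455
h_f = f(L/D)V²/2g = 2.890 m
Total head H = z + h_f = 34.4 + 2.890 = 37.29 m
P_hyd = ρgQH = 1025·9.81·0.212·37.29 = 79.49 kW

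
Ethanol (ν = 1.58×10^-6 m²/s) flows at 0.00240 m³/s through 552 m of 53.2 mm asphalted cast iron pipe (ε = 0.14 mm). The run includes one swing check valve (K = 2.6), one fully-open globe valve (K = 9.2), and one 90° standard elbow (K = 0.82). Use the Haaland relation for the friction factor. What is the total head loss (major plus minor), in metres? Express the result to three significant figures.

H_L ≈ 18.3 m

V = 4Q/(πD²) = 1.080 m/s; V²/2g = 0.05942 m
Re = 3.64×10^4, ε/D = 0.00263 → f = 0.02848 (Haaland)
Major: h_f = f(L/D)·V²/2g = 0.02848·10376·0.05942 = 17.55 m
Minor: ΣK = 12.6; h_m = ΣK·V²/2g = 0.7498 m
Total H_L = 17.55 + 0.7498 = 18.30 m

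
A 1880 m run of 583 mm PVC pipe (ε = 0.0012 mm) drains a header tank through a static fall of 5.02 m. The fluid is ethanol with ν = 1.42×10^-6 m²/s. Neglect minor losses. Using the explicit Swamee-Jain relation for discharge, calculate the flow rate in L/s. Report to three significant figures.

Q ≈ 415 L/s

Swamee-Jain (Type II): Q = -0.965·√(gD⁵h_f/L)·ln[ε/(3.7D) + √(3.17ν²L/(gD³h_f))]
√(gD⁵h_f/L) = √(9.81·0.583⁵·5.02/1880) = 0.04200
ε/(3.7D) = 5.56×10^-7; √(3.17ν²L/(gD³h_f)) = 3.51×10^-5
Q = -0.965·0.04200·ln(3.565×10^-5) = 0.4151 m³/s
Check: V = 1.56 m/s, Re = 6.38×10^5, f = 0.01258, h_f = 5.00 m ≈ 5.02 m ✓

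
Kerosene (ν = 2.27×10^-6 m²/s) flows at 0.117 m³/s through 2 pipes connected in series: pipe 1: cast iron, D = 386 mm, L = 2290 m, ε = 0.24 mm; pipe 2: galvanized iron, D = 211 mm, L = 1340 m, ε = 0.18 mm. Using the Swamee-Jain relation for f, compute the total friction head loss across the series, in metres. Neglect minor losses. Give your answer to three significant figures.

H ≈ 78.7 m

Pipe 1: V = 0.9998 m/s, Re = 1.70×10^5, ε/D = 6.22×10^-4, f = 0.01982, h_1 = f(L/D)V²/2g = 5.990 m
Pipe 2: V = 3.346 m/s, Re = 3.11×10^5, ε/D = 8.53×10^-4, f = 0.02008, h_2 = f(L/D)V²/2g = 72.76 m
Series → Q common, losses add: H = Σh = 78.75 m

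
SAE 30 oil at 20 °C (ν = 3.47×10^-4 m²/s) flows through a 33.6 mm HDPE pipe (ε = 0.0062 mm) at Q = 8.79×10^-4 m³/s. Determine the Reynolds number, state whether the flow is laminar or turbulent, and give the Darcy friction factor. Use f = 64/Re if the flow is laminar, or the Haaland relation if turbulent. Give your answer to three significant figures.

V = 4Q/(πD²) = 0.9913 m/s
Re = VD/ν = 0.9913·0.0336/3.47×10^-4 = 96.0
Re < 2300 → laminar → f = 64/Re = 0.6667

Re ≈ 96.0; laminar; f = 64/Re ≈ 0.667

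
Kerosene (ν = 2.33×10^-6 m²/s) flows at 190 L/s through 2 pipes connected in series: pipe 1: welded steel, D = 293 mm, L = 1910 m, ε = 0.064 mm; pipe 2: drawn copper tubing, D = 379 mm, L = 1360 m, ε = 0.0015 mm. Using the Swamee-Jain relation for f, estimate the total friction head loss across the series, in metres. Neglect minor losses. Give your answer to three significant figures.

H ≈ 50.3 m

Pipe 1: V = 2.818 m/s, Re = 3.54×10^5, ε/D = 2.18×10^-4, f = 0.01618, h_1 = f(L/D)V²/2g = 42.68 m
Pipe 2: V = 1.684 m/s, Re = 2.74×10^5, ε/D = 3.96×10^-6, f = 0.01467, h_2 = f(L/D)V²/2g = 7.608 m
Series → Q common, losses add: H = Σh = 50.29 m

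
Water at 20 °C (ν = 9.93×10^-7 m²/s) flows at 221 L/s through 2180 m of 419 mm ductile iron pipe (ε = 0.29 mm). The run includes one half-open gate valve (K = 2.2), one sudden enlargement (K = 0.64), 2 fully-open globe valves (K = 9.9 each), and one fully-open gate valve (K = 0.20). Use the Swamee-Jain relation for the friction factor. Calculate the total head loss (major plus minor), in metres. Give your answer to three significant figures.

H_L ≈ 15.7 m

V = 4Q/(πD²) = 1.603 m/s; V²/2g = 0.1309 m
Re = 6.76×10^5, ε/D = 6.92×10^-4 → f = 0.01868 (Swamee-Jain)
Major: h_f = f(L/D)·V²/2g = 0.01868·5203·0.1309 = 12.72 m
Minor: ΣK = 22.8; h_m = ΣK·V²/2g = 2.991 m
Total H_L = 12.72 + 2.991 = 15.71 m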